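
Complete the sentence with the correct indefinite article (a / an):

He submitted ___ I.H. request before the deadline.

The indefinite article is chosen by the initial *sound* of the following word, not its spelling.
The initialism *I.H.* is read letter by letter; the first letter, I, is pronounced /aɪ/, which begins with a vowel sound.
So the article is *an*: He submitted an I.H. request before the deadline.

an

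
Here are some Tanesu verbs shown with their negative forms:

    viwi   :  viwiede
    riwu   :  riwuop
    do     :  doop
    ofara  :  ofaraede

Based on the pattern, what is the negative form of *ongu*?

onguop

The pattern is rounding harmony: -op when the last vowel of the stem is a rounded vowel (*riwu*, *do*); -ede when the last vowel of the stem is an unrounded vowel (*viwi*, *ofara*).
Since the last vowel of *ongu* is /u/ (a rounded vowel), it takes -op, giving *onguop*.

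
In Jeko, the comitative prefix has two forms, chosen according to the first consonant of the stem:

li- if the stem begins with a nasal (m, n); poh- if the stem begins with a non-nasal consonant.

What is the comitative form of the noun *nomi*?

linomi

*nomi* — first consonant /n/ (a nasal) → li- → *linomi*.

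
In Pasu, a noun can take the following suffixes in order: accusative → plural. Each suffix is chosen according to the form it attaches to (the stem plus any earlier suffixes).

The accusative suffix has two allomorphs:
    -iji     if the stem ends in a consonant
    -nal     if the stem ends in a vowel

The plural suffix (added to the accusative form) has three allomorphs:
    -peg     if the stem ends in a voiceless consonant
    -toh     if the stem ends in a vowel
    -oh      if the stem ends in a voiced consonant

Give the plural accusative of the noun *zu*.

*zu*: final sound = /u/, a vowel → -nal → *zunal*.
The accusative form *zunal*: final sound = /l/, a voiced consonant → -oh → *zunaloh*.

zunaloh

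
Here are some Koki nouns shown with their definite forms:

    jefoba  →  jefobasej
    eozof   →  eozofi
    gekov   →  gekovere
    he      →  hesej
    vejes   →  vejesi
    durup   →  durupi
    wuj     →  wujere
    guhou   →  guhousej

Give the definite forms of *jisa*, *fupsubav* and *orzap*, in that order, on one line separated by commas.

The pattern is voicing of the final sound: -i when the stem ends in a voiceless consonant (*eozof*, *vejes*, *durup*); -ere when the stem ends in a voiced consonant (*gekov*, *wuj*); -sej when the stem ends in a vowel (*jefoba*, *he*, *guhou*).
*jisa*: final sound = /a/, a vowel → -sej → *jisasej*.
*fupsubav* — final sound /v/ (a voiced consonant) → -ere → *fupsubavere*.
*orzap* — final sound /p/ (a voiceless consonant) → -i → *orzapi*.

jisasej, fupsubavere, orzapi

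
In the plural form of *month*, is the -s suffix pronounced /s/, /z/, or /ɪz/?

/s/

The stem *month* ends in a voiceless non-sibilant consonant.
The plural suffix surfaces as /ɪz/ after sibilants, /s/ after other voiceless consonants, and /z/ after other voiced sounds.
So the plural -s on *month* is pronounced /s/.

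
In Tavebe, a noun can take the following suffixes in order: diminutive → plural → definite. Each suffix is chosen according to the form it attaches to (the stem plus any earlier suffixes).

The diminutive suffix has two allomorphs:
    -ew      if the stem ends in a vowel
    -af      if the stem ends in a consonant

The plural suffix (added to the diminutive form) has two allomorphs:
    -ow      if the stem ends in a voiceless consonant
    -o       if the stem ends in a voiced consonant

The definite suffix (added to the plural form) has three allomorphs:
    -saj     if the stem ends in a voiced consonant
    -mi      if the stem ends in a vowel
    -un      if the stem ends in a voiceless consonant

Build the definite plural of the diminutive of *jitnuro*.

The final sound of *jitnuro* is /o/, which is a vowel, so the diminutive suffix is -ew, giving *jitnuroew*.
The diminutive form *jitnuroew*: final consonant = /w/, voiced → -o → *jitnuroewo*.
Since the final sound of the plural form *jitnuroewo* is /o/ (a vowel), it takes -mi, giving *jitnuroewomi*.

jitnuroewomi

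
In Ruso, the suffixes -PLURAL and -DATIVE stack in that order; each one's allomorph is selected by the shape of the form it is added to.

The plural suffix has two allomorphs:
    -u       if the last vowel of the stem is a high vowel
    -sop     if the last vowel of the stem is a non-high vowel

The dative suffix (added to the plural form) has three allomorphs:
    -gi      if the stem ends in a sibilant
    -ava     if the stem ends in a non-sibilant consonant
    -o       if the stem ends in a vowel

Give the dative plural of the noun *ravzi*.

*ravzi* — last vowel /i/ (a high vowel) → -u → *ravziu*.
Since the final sound of the plural form *ravziu* is /u/ (a vowel), it takes -o, giving *ravziuo*.

ravziuo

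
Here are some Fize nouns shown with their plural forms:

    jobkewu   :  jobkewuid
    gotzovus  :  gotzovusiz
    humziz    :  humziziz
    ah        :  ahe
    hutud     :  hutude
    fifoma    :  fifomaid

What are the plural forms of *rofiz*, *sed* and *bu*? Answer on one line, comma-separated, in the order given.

rofiziz, sede, buid

Looking at the final sound of each stem: -iz when the stem ends in a sibilant (*gotzovus*, *humziz*); -e when the stem ends in a non-sibilant consonant (*ah*, *hutud*); -id when the stem ends in a vowel (*jobkewu*, *fifoma*).
*rofiz* — final sound /z/ (a sibilant) → -iz → *rofiziz*.
Since the final sound of *sed* is /d/ (a non-sibilant consonant), it takes -e, giving *sede*.
Since the final sound of *bu* is /u/ (a vowel), it takes -id, giving *buid*.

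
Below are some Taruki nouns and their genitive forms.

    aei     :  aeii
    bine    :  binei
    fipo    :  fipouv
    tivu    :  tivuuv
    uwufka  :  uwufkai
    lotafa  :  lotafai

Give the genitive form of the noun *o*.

The suffix is conditioned by the last vowel: -uv when the last vowel of the stem is a rounded vowel (*fipo*, *tivu*); -i when the last vowel of the stem is an unrounded vowel (*aei*, *bine*, *uwufka*, *lotafa*).
*o* — last vowel /o/ (a rounded vowel) → -uv → *ouv*.

ouv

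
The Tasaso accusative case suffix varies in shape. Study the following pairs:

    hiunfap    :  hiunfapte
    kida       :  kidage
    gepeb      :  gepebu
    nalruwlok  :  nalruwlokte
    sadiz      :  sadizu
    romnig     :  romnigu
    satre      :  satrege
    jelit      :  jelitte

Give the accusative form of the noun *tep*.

tepte

The suffix is conditioned by the final sound: -te when the stem ends in a voiceless consonant (*hiunfap*, *nalruwlok*, *jelit*); -u when the stem ends in a voiced consonant (*gepeb*, *sadiz*, *romnig*); -ge when the stem ends in a vowel (*kida*, *satre*).
The final sound of *tep* is /p/, which is a voiceless consonant, so the suffix is -te, giving *tepte*.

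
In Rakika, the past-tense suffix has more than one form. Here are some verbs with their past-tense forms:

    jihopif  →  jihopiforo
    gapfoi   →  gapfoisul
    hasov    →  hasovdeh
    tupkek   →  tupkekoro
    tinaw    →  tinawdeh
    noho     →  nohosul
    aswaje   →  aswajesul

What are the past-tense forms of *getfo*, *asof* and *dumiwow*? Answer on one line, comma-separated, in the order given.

getfosul, asoforo, dumiwowdeh

The pattern is voicing of the final sound: -oro when the stem ends in a voiceless consonant (*jihopif*, *tupkek*); -deh when the stem ends in a voiced consonant (*hasov*, *tinaw*); -sul when the stem ends in a vowel (*gapfoi*, *noho*, *aswaje*).
*getfo*: final sound = /o/, a vowel → -sul → *getfosul*.
*asof* — final sound /f/ (a voiceless consonant) → -oro → *asoforo*.
*dumiwow*: final sound = /w/, a voiced consonant → -deh → *dumiwowdeh*.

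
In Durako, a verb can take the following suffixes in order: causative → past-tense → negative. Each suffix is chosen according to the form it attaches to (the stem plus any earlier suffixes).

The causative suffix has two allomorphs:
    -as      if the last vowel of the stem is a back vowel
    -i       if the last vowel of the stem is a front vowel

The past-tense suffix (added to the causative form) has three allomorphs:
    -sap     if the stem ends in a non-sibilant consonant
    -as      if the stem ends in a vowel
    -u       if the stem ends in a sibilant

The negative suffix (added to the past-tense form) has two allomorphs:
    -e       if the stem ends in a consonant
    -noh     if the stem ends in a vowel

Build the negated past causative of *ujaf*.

*ujaf*: last vowel = /a/, a back vowel → -as → *ujafas*.
The final sound of the causative form *ujafas* is /s/, which is a sibilant, so the past-tense suffix is -u, giving *ujafasu*.
Since the final sound of the past-tense form *ujafasu* is /u/ (a vowel), it takes -noh, giving *ujafasunoh*.

ujafasunoh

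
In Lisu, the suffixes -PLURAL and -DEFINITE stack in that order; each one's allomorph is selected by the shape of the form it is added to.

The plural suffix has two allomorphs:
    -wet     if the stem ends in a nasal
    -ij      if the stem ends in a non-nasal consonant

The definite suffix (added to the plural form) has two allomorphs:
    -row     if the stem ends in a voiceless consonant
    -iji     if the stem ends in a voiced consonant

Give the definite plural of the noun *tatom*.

*tatom* — final consonant /m/ (a nasal) → -wet → *tatomwet*.
The plural form *tatomwet*: final consonant = /t/, voiceless → -row → *tatomwetrow*.

tatomwetrow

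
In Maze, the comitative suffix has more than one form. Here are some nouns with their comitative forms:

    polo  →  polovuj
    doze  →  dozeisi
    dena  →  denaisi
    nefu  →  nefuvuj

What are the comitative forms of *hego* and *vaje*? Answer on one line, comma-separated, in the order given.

The alternation tracks the last vowel of the stem — -vuj when the last vowel of the stem is a rounded vowel (*polo*, *nefu*); -isi when the last vowel of the stem is an unrounded vowel (*doze*, *dena*).
*hego*: last vowel = /o/, a rounded vowel → -vuj → *hegovuj*.
*vaje* — last vowel /e/ (an unrounded vowel) → -isi → *vajeisi*.

hegovuj, vajeisi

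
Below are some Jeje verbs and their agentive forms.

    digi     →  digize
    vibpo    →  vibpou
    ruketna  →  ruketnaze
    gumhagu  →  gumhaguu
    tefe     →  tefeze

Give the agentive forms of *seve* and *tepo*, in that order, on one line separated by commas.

seveze, tepou

The suffix is conditioned by the last vowel: -u when the last vowel of the stem is a rounded vowel (*vibpo*, *gumhagu*); -ze when the last vowel of the stem is an unrounded vowel (*digi*, *ruketna*, *tefe*).
Since the last vowel of *seve* is /e/ (an unrounded vowel), it takes -ze, giving *seveze*.
The last vowel of *tepo* is /o/, which is a rounded vowel, so the suffix is -u, giving *tepou*.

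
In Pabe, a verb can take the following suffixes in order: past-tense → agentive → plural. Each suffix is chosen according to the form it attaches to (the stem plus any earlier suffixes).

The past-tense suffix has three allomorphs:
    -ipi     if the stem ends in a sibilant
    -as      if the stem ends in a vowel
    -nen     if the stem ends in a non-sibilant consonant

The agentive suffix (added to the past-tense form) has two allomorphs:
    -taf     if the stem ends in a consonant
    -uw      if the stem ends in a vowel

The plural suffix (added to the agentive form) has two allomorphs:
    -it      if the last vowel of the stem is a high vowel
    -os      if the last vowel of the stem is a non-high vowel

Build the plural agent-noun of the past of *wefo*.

*wefo* — final sound /o/ (a vowel) → -as → *wefoas*.
The past-tense form *wefoas*: final sound = /s/, a consonant → -taf → *wefoastaf*.
The agentive form *wefoastaf*: last vowel = /a/, a non-high vowel → -os → *wefoastafos*.

wefoastafos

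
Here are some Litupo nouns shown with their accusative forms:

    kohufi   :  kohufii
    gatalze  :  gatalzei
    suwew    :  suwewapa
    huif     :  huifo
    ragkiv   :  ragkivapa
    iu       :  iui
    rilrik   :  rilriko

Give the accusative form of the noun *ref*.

The pattern is voicing of the final sound: -o when the stem ends in a voiceless consonant (*huif*, *rilrik*); -apa when the stem ends in a voiced consonant (*suwew*, *ragkiv*); -i when the stem ends in a vowel (*kohufi*, *gatalze*, *iu*).
*ref*: final sound = /f/, a voiceless consonant → -o → *refo*.

refo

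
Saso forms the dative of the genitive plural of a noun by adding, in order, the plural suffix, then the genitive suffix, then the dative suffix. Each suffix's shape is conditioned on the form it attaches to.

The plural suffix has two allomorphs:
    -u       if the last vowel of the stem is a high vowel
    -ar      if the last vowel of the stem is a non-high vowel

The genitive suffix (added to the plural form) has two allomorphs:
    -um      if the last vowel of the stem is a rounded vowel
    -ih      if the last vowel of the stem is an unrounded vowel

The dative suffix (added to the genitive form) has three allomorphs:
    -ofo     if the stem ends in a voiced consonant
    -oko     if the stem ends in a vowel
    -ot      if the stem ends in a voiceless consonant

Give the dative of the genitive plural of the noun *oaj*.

Since the last vowel of *oaj* is /a/ (a non-high vowel), it takes -ar, giving *oajar*.
Since the last vowel of the plural form *oajar* is /a/ (an unrounded vowel), it takes -ih, giving *oajarih*.
Since the final sound of the genitive form *oajarih* is /h/ (a voiceless consonant), it takes -ot, giving *oajarihot*.

oajarihot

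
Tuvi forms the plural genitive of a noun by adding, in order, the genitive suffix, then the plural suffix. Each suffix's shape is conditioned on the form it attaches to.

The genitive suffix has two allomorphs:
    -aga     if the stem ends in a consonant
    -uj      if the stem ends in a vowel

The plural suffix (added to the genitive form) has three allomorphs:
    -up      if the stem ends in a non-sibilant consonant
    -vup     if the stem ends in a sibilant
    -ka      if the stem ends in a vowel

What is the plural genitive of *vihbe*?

*vihbe*: final sound = /e/, a vowel → -uj → *vihbeuj*.
Since the final sound of the genitive form *vihbeuj* is /j/ (a non-sibilant consonant), it takes -up, giving *vihbeujup*.

vihbeujup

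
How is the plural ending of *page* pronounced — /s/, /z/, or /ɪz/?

/ɪz/

The stem *page* ends in a sibilant (/s, z, ʃ, ʒ, tʃ, dʒ/).
The plural suffix surfaces as /ɪz/ after sibilants, /s/ after other voiceless consonants, and /z/ after other voiced sounds.
So the plural -s on *page* is pronounced /ɪz/.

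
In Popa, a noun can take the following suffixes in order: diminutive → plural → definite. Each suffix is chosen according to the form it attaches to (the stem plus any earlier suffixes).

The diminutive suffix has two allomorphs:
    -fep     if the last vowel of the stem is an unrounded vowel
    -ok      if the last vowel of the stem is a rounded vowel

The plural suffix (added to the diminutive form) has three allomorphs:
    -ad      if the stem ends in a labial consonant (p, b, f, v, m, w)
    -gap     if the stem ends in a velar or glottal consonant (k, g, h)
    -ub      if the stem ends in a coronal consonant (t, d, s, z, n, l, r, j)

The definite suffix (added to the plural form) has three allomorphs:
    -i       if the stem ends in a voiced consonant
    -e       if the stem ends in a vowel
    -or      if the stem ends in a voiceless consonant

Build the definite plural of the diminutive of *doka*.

*doka*: last vowel = /a/, an unrounded vowel → -fep → *dokafep*.
The diminutive form *dokafep*: final consonant = /p/, labial → -ad → *dokafepad*.
The final sound of the plural form *dokafepad* is /d/, which is a voiced consonant, so the definite suffix is -i, giving *dokafepadi*.

dokafepadi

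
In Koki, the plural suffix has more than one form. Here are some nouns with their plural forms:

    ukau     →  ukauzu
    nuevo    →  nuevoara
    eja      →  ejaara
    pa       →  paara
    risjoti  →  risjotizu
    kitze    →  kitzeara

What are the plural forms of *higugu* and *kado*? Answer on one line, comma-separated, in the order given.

The pattern is height harmony: -zu when the last vowel of the stem is a high vowel (*ukau*, *risjoti*); -ara when the last vowel of the stem is a non-high vowel (*nuevo*, *eja*, *pa*, *kitze*).
*higugu* — last vowel /u/ (a high vowel) → -zu → *higuguzu*.
The last vowel of *kado* is /o/, which is a non-high vowel, so the suffix is -ara, giving *kadoara*.

higuguzu, kadoara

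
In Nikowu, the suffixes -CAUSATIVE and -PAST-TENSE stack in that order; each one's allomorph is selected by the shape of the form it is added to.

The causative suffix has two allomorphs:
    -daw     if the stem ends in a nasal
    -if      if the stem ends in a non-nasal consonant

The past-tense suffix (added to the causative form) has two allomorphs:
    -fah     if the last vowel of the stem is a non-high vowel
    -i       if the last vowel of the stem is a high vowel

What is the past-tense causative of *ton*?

Since the final consonant of *ton* is /n/ (a nasal), it takes -daw, giving *tondaw*.
The last vowel of the causative form *tondaw* is /a/, which is a non-high vowel, so the past-tense suffix is -fah, giving *tondawfah*.

tondawfah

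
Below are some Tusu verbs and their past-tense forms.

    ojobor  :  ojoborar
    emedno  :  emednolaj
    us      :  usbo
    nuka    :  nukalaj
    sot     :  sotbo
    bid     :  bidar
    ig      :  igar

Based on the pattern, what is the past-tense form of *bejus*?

bejusbo

The alternation tracks the final sound of the stem — -bo when the stem ends in a voiceless consonant (*us*, *sot*); -ar when the stem ends in a voiced consonant (*ojobor*, *bid*, *ig*); -laj when the stem ends in a vowel (*emedno*, *nuka*).
*bejus*: final sound = /s/, a voiceless consonant → -bo → *bejusbo*.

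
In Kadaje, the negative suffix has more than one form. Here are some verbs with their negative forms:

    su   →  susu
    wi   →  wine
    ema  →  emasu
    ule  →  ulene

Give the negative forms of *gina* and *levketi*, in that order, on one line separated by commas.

ginasu, levketine

The pattern is front/back vowel harmony: -ne when the last vowel of the stem is a front vowel (*wi*, *ule*); -su when the last vowel of the stem is a back vowel (*su*, *ema*).
The last vowel of *gina* is /a/, which is a back vowel, so the suffix is -su, giving *ginasu*.
The last vowel of *levketi* is /i/, which is a front vowel, so the suffix is -ne, giving *levketine*.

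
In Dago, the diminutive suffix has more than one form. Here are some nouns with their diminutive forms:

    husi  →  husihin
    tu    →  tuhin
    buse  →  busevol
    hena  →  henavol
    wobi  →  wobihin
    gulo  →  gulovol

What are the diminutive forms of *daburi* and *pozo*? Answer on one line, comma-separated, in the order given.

daburihin, pozovol

Looking at the last vowel of each stem: -hin when the last vowel of the stem is a high vowel (*husi*, *tu*, *wobi*); -vol when the last vowel of the stem is a non-high vowel (*buse*, *hena*, *gulo*).
*daburi* — last vowel /i/ (a high vowel) → -hin → *daburihin*.
*pozo*: last vowel = /o/, a non-high vowel → -vol → *pozovol*.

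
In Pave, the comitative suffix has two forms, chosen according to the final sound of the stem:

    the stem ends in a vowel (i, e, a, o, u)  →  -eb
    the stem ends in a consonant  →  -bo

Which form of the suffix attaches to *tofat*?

-bo

*tofat*: final sound = /t/, a consonant → -bo.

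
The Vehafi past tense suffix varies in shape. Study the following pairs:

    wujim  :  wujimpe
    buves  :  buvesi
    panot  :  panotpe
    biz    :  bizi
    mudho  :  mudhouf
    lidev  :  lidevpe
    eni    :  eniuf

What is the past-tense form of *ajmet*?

ajmetpe

The suffix is conditioned by the final sound: -i when the stem ends in a sibilant (*buves*, *biz*); -pe when the stem ends in a non-sibilant consonant (*wujim*, *panot*, *lidev*); -uf when the stem ends in a vowel (*mudho*, *eni*).
*ajmet* — final sound /t/ (a non-sibilant consonant) → -pe → *ajmetpe*.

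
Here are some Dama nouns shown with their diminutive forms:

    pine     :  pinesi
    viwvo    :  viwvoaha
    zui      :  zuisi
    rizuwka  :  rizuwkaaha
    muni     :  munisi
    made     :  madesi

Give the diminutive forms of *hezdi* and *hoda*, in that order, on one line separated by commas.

hezdisi, hodaaha

The pattern is front/back vowel harmony: -si when the last vowel of the stem is a front vowel (*pine*, *zui*, *muni*, *made*); -aha when the last vowel of the stem is a back vowel (*viwvo*, *rizuwka*).
*hezdi*: last vowel = /i/, a front vowel → -si → *hezdisi*.
The last vowel of *hoda* is /a/, which is a back vowel, so the suffix is -aha, giving *hodaaha*.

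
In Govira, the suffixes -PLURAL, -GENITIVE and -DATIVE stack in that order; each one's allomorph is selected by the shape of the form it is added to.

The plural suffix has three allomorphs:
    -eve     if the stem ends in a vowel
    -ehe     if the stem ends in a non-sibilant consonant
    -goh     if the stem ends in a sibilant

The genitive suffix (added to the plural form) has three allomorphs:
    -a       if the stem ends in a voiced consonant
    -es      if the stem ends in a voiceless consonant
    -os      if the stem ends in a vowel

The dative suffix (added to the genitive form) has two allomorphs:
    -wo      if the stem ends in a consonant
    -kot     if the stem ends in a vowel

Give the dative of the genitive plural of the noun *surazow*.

Since the final sound of *surazow* is /w/ (a non-sibilant consonant), it takes -ehe, giving *surazowehe*.
The plural form *surazowehe*: final sound = /e/, a vowel → -os → *surazoweheos*.
The genitive form *surazoweheos* — final sound /s/ (a consonant) → -wo → *surazoweheoswo*.

surazoweheoswo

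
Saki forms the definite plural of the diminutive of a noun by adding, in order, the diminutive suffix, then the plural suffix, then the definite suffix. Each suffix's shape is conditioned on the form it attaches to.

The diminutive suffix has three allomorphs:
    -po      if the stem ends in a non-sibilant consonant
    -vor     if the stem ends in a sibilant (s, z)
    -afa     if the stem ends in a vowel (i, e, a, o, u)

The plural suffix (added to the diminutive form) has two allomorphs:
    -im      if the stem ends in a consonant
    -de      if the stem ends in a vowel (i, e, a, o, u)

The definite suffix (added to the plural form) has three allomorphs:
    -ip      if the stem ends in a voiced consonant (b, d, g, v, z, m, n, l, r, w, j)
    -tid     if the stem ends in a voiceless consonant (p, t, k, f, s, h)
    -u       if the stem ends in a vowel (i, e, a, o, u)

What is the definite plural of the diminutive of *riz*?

rizvorimip

Since the final sound of *riz* is /z/ (a sibilant), it takes -vor, giving *rizvor*.
The diminutive form *rizvor* — final sound /r/ (a consonant) → -im → *rizvorim*.
The plural form *rizvorim* — final sound /m/ (a voiced consonant) → -ip → *rizvorimip*.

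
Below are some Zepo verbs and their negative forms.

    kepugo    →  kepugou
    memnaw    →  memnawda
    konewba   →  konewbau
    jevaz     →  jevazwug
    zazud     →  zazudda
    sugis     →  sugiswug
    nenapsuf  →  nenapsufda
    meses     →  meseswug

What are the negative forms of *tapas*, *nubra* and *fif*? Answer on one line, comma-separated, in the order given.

Looking at the final sound of each stem: -wug when the stem ends in a sibilant (*jevaz*, *sugis*, *meses*); -da when the stem ends in a non-sibilant consonant (*memnaw*, *zazud*, *nenapsuf*); -u when the stem ends in a vowel (*kepugo*, *konewba*).
*tapas* — final sound /s/ (a sibilant) → -wug → *tapaswug*.
*nubra* — final sound /a/ (a vowel) → -u → *nubrau*.
The final sound of *fif* is /f/, which is a non-sibilant consonant, so the suffix is -da, giving *fifda*.

tapaswug, nubrau, fifda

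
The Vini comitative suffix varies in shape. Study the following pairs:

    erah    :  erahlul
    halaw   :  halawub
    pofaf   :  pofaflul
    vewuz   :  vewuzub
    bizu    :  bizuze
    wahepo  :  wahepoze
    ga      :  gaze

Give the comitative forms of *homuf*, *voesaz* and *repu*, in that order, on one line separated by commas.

homuflul, voesazub, repuze

The pattern is voicing of the final sound: -lul when the stem ends in a voiceless consonant (*erah*, *pofaf*); -ub when the stem ends in a voiced consonant (*halaw*, *vewuz*); -ze when the stem ends in a vowel (*bizu*, *wahepo*, *ga*).
*homuf* — final sound /f/ (a voiceless consonant) → -lul → *homuflul*.
*voesaz*: final sound = /z/, a voiced consonant → -ub → *voesazub*.
The final sound of *repu* is /u/, which is a vowel, so the suffix is -ze, giving *repuze*.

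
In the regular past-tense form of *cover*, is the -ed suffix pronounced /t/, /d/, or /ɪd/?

The stem *cover* ends in a voiced sound other than /d/.
The -ed suffix is realized as /ɪd/ after /t, d/; as /t/ after other voiceless consonants; and as /d/ after other voiced sounds.
So -ed on *cover* is pronounced /d/.

/d/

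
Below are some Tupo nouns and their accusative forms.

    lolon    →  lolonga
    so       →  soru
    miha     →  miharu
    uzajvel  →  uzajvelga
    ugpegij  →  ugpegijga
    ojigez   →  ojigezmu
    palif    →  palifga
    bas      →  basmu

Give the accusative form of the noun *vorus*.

The alternation tracks the final sound of the stem — -mu when the stem ends in a sibilant (*ojigez*, *bas*); -ga when the stem ends in a non-sibilant consonant (*lolon*, *uzajvel*, *ugpegij*, *palif*); -ru when the stem ends in a vowel (*so*, *miha*).
Since the final sound of *vorus* is /s/ (a sibilant), it takes -mu, giving *vorusmu*.

vorusmu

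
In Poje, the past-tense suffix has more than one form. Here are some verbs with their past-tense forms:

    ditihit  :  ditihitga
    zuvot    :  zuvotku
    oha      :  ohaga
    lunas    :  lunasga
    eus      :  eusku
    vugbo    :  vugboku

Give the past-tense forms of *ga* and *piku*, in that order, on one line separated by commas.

gaga, pikuku

Looking at the last vowel of each stem: -ku when the last vowel of the stem is a rounded vowel (*zuvot*, *eus*, *vugbo*); -ga when the last vowel of the stem is an unrounded vowel (*ditihit*, *oha*, *lunas*).
*ga*: last vowel = /a/, an unrounded vowel → -ga → *gaga*.
*piku* — last vowel /u/ (a rounded vowel) → -ku → *pikuku*.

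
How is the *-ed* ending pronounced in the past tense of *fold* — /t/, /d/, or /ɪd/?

/ɪd/

The stem *fold* ends in /t/ or /d/.
The -ed suffix is realized as /ɪd/ after /t, d/; as /t/ after other voiceless consonants; and as /d/ after other voiced sounds.
So -ed on *fold* is pronounced /ɪd/.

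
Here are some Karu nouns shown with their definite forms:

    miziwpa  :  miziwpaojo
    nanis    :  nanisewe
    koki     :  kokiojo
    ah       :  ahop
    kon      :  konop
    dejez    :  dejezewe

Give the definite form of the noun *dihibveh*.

Looking at the final sound of each stem: -ewe when the stem ends in a sibilant (*nanis*, *dejez*); -op when the stem ends in a non-sibilant consonant (*ah*, *kon*); -ojo when the stem ends in a vowel (*miziwpa*, *koki*).
*dihibveh*: final sound = /h/, a non-sibilant consonant → -op → *dihibvehop*.

dihibvehop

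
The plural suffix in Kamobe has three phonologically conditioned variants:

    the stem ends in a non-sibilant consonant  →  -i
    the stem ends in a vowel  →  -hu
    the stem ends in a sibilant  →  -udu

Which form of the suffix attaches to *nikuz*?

-udu

Since the final sound of *nikuz* is /z/ (a sibilant), it takes -udu.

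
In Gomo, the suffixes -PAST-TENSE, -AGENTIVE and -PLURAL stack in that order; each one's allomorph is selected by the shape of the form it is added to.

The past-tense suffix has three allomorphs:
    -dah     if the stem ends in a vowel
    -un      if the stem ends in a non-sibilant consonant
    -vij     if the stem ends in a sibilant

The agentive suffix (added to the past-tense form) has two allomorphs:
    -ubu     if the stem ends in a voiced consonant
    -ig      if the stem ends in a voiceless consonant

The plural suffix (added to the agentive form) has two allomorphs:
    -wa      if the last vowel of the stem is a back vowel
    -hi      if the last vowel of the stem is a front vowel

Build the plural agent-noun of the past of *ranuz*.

ranuzvijubuwa

*ranuz*: final sound = /z/, a sibilant → -vij → *ranuzvij*.
Since the final consonant of the past-tense form *ranuzvij* is /j/ (voiced), it takes -ubu, giving *ranuzvijubu*.
The agentive form *ranuzvijubu* — last vowel /u/ (a back vowel) → -wa → *ranuzvijubuwa*.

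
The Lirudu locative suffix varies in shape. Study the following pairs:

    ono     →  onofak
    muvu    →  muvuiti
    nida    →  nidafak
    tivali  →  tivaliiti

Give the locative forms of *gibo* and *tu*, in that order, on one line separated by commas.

gibofak, tuiti

The pattern is height harmony: -iti when the last vowel of the stem is a high vowel (*muvu*, *tivali*); -fak when the last vowel of the stem is a non-high vowel (*ono*, *nida*).
The last vowel of *gibo* is /o/, which is a non-high vowel, so the suffix is -fak, giving *gibofak*.
Since the last vowel of *tu* is /u/ (a high vowel), it takes -iti, giving *tuiti*.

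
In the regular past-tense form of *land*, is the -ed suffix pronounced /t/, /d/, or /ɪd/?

The stem *land* ends in /t/ or /d/.
The -ed suffix is realized as /ɪd/ after /t, d/; as /t/ after other voiceless consonants; and as /d/ after other voiced sounds.
So -ed on *land* is pronounced /ɪd/.

/ɪd/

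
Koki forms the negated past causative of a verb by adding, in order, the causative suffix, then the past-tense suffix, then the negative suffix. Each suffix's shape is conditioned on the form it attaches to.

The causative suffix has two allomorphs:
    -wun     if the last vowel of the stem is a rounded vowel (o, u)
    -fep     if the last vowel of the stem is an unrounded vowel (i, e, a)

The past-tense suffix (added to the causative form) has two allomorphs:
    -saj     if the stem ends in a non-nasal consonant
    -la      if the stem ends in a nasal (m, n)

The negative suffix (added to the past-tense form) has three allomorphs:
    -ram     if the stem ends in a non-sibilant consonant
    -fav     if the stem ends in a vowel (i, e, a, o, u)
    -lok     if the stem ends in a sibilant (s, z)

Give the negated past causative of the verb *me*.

mefepsajram

Since the last vowel of *me* is /e/ (an unrounded vowel), it takes -fep, giving *mefep*.
The final consonant of the causative form *mefep* is /p/, which is non-nasal, so the past-tense suffix is -saj, giving *mefepsaj*.
Since the final sound of the past-tense form *mefepsaj* is /j/ (a non-sibilant consonant), it takes -ram, giving *mefepsajram*.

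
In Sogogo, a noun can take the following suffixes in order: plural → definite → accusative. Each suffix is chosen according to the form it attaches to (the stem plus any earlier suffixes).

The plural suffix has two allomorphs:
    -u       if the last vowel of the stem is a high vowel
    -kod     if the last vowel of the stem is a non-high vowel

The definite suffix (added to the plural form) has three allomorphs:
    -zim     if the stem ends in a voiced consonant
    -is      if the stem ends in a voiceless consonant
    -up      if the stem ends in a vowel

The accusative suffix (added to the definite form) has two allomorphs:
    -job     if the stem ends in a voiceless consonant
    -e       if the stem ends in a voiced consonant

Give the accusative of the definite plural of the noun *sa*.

sakodzime

The last vowel of *sa* is /a/, which is a non-high vowel, so the plural suffix is -kod, giving *sakod*.
Since the final sound of the plural form *sakod* is /d/ (a voiced consonant), it takes -zim, giving *sakodzim*.
The definite form *sakodzim*: final consonant = /m/, voiced → -e → *sakodzime*.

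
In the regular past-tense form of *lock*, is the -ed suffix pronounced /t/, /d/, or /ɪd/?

The stem *lock* ends in a voiceless consonant other than /t/.
The -ed suffix is realized as /ɪd/ after /t, d/; as /t/ after other voiceless consonants; and as /d/ after other voiced sounds.
So -ed on *lock* is pronounced /t/.

/t/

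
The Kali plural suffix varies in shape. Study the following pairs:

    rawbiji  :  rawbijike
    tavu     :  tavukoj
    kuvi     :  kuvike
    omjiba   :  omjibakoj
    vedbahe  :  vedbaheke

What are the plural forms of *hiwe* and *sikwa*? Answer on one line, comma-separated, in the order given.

hiweke, sikwakoj

The suffix is conditioned by the last vowel: -ke when the last vowel of the stem is a front vowel (*rawbiji*, *kuvi*, *vedbahe*); -koj when the last vowel of the stem is a back vowel (*tavu*, *omjiba*).
The last vowel of *hiwe* is /e/, which is a front vowel, so the suffix is -ke, giving *hiweke*.
Since the last vowel of *sikwa* is /a/ (a back vowel), it takes -koj, giving *sikwakoj*.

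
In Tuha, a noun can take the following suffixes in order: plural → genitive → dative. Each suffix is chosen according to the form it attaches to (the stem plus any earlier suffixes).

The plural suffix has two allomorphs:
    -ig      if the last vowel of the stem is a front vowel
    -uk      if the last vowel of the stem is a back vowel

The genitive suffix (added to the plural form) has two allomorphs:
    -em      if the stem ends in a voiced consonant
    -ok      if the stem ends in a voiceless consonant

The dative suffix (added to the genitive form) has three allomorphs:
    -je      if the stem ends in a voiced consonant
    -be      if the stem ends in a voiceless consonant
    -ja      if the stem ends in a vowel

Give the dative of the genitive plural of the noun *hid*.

hidigemje

*hid* — last vowel /i/ (a front vowel) → -ig → *hidig*.
The plural form *hidig*: final consonant = /g/, voiced → -em → *hidigem*.
The genitive form *hidigem*: final sound = /m/, a voiced consonant → -je → *hidigemje*.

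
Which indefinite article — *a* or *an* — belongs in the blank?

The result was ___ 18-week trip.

an

The indefinite article is chosen by the initial *sound* of the following word, not its spelling.
The number *18* is spoken "eighteen", beginning with /ˌeɪˈtiːn/ — a vowel sound.
So the article is *an*: The result was an 18-week trip.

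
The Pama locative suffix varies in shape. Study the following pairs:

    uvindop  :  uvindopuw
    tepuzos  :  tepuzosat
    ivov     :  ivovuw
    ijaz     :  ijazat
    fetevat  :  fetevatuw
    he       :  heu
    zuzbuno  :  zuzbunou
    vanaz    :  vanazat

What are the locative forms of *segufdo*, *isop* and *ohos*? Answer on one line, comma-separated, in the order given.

segufdou, isopuw, ohosat

The pattern is sibilance of the final sound: -at when the stem ends in a sibilant (*tepuzos*, *ijaz*, *vanaz*); -uw when the stem ends in a non-sibilant consonant (*uvindop*, *ivov*, *fetevat*); -u when the stem ends in a vowel (*he*, *zuzbuno*).
Since the final sound of *segufdo* is /o/ (a vowel), it takes -u, giving *segufdou*.
*isop*: final sound = /p/, a non-sibilant consonant → -uw → *isopuw*.
*ohos*: final sound = /s/, a sibilant → -at → *ohosat*.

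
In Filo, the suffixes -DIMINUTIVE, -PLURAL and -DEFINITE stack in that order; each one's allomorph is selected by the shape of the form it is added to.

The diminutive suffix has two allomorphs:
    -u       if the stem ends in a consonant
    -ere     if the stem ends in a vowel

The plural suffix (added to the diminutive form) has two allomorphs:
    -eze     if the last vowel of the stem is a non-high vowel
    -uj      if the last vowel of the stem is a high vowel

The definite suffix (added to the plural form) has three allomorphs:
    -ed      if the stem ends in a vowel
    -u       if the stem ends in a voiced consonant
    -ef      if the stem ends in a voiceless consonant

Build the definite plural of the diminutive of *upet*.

upetuuju

*upet* — final sound /t/ (a consonant) → -u → *upetu*.
The diminutive form *upetu* — last vowel /u/ (a high vowel) → -uj → *upetuuj*.
The plural form *upetuuj* — final sound /j/ (a voiced consonant) → -u → *upetuuju*.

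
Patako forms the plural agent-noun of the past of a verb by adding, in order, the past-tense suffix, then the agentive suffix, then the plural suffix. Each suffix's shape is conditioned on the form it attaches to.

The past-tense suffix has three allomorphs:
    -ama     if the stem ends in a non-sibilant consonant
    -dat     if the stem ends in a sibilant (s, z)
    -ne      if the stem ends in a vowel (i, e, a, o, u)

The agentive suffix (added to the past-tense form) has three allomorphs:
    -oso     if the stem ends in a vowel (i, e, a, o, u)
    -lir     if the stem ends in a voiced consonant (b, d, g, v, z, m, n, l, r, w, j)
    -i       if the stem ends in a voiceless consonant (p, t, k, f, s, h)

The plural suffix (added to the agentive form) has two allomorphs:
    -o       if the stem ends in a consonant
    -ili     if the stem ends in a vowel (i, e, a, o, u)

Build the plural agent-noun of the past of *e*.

*e* — final sound /e/ (a vowel) → -ne → *ene*.
The past-tense form *ene* — final sound /e/ (a vowel) → -oso → *eneoso*.
The agentive form *eneoso* — final sound /o/ (a vowel) → -ili → *eneosoili*.

eneosoili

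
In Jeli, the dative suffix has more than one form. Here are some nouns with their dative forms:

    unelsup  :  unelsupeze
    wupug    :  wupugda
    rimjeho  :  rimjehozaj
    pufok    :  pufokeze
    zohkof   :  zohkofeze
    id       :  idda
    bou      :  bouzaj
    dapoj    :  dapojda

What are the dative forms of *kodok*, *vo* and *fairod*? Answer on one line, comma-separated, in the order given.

The alternation tracks the final sound of the stem — -eze when the stem ends in a voiceless consonant (*unelsup*, *pufok*, *zohkof*); -da when the stem ends in a voiced consonant (*wupug*, *id*, *dapoj*); -zaj when the stem ends in a vowel (*rimjeho*, *bou*).
Since the final sound of *kodok* is /k/ (a voiceless consonant), it takes -eze, giving *kodokeze*.
Since the final sound of *vo* is /o/ (a vowel), it takes -zaj, giving *vozaj*.
*fairod* — final sound /d/ (a voiced consonant) → -da → *fairodda*.

kodokeze, vozaj, fairodda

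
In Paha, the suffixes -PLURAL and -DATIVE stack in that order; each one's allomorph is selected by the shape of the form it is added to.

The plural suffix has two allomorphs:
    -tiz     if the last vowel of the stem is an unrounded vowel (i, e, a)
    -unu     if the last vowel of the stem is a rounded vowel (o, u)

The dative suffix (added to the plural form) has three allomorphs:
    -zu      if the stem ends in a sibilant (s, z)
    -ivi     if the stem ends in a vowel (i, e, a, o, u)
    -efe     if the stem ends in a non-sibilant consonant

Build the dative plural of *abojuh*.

*abojuh* — last vowel /u/ (a rounded vowel) → -unu → *abojuhunu*.
The final sound of the plural form *abojuhunu* is /u/, which is a vowel, so the dative suffix is -ivi, giving *abojuhunuivi*.

abojuhunuivi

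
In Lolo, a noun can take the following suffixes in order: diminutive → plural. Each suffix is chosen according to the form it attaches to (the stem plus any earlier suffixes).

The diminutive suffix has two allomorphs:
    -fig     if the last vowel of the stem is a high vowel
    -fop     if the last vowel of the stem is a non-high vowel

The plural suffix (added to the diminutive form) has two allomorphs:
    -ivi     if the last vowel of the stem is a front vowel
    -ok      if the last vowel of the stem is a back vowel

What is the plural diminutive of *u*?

*u*: last vowel = /u/, a high vowel → -fig → *ufig*.
The diminutive form *ufig* — last vowel /i/ (a front vowel) → -ivi → *ufigivi*.

ufigivi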